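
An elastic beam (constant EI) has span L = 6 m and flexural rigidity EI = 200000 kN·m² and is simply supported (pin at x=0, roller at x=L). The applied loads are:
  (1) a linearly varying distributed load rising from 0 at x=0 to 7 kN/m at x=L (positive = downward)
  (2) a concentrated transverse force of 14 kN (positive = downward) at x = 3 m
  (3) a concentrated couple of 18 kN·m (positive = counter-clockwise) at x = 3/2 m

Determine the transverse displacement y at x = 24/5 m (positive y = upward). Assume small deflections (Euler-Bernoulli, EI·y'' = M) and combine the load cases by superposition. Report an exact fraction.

Load 1 — triangular load w₀=7 kN/m (0→w₀ over full span):
  y_1 = -w₀x(7L⁴-10L²x²+3x⁴)/(360LEI) = -7·(24/5)·(7·6⁴-10·6²·(24/5)²+3·(24/5)⁴)/(360·6·200000) = -72009/390625000 m
Load 2 — point force P=14 kN at a=3 m (b=L-a=3):
  y_2 = -Pa(L-x)(2Lx-a²-x²)/(6LEI)  [x>a] = -14·3·(6-(24/5))·(2·6·(24/5)-3²-(24/5)²)/(6·6·200000) = -4473/25000000 m
Load 3 — applied couple M₀=18 kN·m at a=3/2 m (b=L-a=9/2):
  y_3 = (M₀x³/(6L)-M₀(x-a)²/2+C₁x)/EI  [x>a] with C₁=M₀(3b²-L²)/(6L)=99/8 = (18·(24/5)³/(6·6)-18·((24/5)-(3/2))²/2+(99/8)·(24/5))/200000 = 8343/100000000 m
Superposition: y = Σ y_i = -3497913/12500000000 m ≈ -0.000280 m

y(24/5) = -3497913/12500000000 m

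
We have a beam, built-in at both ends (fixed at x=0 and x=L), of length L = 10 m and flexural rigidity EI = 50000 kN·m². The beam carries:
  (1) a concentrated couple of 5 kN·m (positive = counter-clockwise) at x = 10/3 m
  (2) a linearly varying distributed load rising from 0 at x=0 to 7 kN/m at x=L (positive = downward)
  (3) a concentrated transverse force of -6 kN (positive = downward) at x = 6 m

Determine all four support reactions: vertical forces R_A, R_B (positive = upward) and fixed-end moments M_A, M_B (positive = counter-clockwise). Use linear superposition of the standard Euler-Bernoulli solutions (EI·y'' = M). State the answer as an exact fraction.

Load 1 — applied couple M₀=5 kN·m at a=10/3 m (b=L-a=20/3):
  R_A = 6M₀ab/L³ = 6·5·(10/3)·(20/3)/10³ = 2/3 kN
  M_A = M₀b(2a-b)/L² = 5·(20/3)·(2·(10/3)-(20/3))/10² = 0 kN·m
  R_B = -6M₀ab/L³ = -6·5·(10/3)·(20/3)/10³ = -2/3 kN
  M_B = M₀a(2b-a)/L² = 5·(10/3)·(2·(20/3)-(10/3))/10² = 5/3 kN·m
Load 2 — triangular load w₀=7 kN/m (0→w₀ over full span):
  R_A = 3w₀L/20 = 3·7·10/20 = 21/2 kN
  M_A = w₀L²/30 = 7·10²/30 = 70/3 kN·m
  R_B = 7w₀L/20 = 7·7·10/20 = 49/2 kN
  M_B = -w₀L²/20 = -7·10²/20 = -35 kN·m
Load 3 — point force P=-6 kN at a=6 m (b=L-a=4):
  R_A = Pb²(3a+b)/L³ = (-6)·4²·(3·6+4)/10³ = -264/125 kN
  M_A = Pab²/L² = (-6)·6·4²/10² = -144/25 kN·m
  R_B = Pa²(a+3b)/L³ = (-6)·6²·(6+3·4)/10³ = -486/125 kN
  M_B = -Pa²b/L² = -(-6)·6²·4/10² = 216/25 kN·m
Superposition: R_A = 6791/750 kN, M_A = 1318/75 kN·m, R_B = 14959/750 kN, M_B = -1852/75 kN·m

R_A = 6791/750 kN, M_A = 1318/75 kN·m, R_B = 14959/750 kN, M_B = -1852/75 kN·m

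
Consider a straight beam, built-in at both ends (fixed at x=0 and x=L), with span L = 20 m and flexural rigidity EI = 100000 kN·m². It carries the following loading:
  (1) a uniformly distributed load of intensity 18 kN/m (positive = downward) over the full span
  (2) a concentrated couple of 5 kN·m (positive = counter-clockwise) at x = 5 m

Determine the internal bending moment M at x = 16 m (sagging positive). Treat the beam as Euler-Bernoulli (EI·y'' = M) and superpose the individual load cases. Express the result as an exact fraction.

Load 1 — uniform load w=18 kN/m over full span:
  M_1 = wLx/2 - wL²/12 - wx²/2 = 18·20·16/2 - 18·20²/12 - 18·16²/2 = -24 kN·m
Load 2 — applied couple M₀=5 kN·m at a=5 m (b=L-a=15):
  M_2 = R_Ax - M_A - M₀  [x>a] with R_A=9/32, M_A=-15/16 = (9/32)·16 - (-15/16) - 5 = 7/16 kN·m
Superposition: M = Σ M_i = -377/16 kN·m ≈ -23.562500 kN·m

M(16) = -377/16 kN·m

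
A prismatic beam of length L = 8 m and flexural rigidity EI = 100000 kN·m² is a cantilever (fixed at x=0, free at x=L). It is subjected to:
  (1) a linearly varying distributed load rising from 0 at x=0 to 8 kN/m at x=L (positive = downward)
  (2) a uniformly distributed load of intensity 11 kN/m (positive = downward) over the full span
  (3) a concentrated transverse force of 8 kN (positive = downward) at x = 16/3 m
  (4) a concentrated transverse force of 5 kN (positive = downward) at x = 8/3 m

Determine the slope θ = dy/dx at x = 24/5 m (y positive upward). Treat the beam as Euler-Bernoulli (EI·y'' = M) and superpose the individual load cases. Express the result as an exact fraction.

θ(24/5) = -260453/17578125 rad

Load 1 — triangular load w₀=8 kN/m (0→w₀ over full span):
  θ_1 = (w₀Lx²/4-w₀L²x/3-w₀x⁴/(24L))/EI = (8·8·(24/5)²/4-8·8²·(24/5)/3-8·(24/5)⁴/(24·8))/100000 = -9232/1953125 rad
Load 2 — uniform load w=11 kN/m over full span:
  θ_2 = -wx(x²-3Lx+3L²)/(6EI) = -11·(24/5)·((24/5)²-3·8·(24/5)+3·8²)/(6·100000) = -3432/390625 rad
Load 3 — point force P=8 kN at a=16/3 m (b=L-a=8/3):
  θ_3 = -Px(2a-x)/(2EI)  [x≤a] = -8·(24/5)·(2·(16/3)-(24/5))/(2·100000) = -88/78125 rad
Load 4 — point force P=5 kN at a=8/3 m (b=L-a=16/3):
  θ_4 = -Pa²/(2EI)  [x>a] = -5·(8/3)²/(2·100000) = -1/5625 rad
Superposition: θ = Σ θ_i = -260453/17578125 rad ≈ -0.014817 rad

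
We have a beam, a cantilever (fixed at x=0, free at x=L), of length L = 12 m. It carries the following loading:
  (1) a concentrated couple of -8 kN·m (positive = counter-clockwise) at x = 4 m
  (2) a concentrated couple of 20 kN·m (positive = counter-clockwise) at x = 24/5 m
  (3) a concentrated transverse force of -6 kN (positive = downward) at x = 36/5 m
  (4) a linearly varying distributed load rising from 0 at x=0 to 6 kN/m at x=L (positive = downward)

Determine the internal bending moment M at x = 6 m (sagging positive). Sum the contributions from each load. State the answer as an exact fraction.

Load 1 — applied couple M₀=-8 kN·m at a=4 m (b=L-a=8):
  M_1 = 0  [x>a] = 0 kN·m
Load 2 — applied couple M₀=20 kN·m at a=24/5 m (b=L-a=36/5):
  M_2 = 0  [x>a] = 0 kN·m
Load 3 — point force P=-6 kN at a=36/5 m (b=L-a=24/5):
  M_3 = -P(a-x)  [x≤a] = -(-6)·((36/5)-6) = 36/5 kN·m
Load 4 — triangular load w₀=6 kN/m (0→w₀ over full span):
  M_4 = w₀Lx/2 - w₀L²/3 - w₀x³/(6L) = 6·12·6/2 - 6·12²/3 - 6·6³/(6·12) = -90 kN·m
Superposition: M = Σ M_i = -414/5 kN·m ≈ -82.800000 kN·m

M(6) = -414/5 kN·m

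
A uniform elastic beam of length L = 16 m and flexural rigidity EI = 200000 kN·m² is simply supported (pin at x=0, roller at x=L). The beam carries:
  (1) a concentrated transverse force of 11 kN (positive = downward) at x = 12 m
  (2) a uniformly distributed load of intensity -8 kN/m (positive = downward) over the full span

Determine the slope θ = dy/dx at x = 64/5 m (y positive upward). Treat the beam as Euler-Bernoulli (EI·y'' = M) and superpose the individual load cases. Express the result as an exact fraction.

θ(64/5) = -60599/12500000 rad

Load 1 — point force P=11 kN at a=12 m (b=L-a=4):
  θ_1 = -Pa(2L²-6Lx+3x²+a²)/(6LEI)  [x>a] = -11·12·(2·16²-6·16·(64/5)+3·(64/5)²+12²)/(6·16·200000) = 1397/2500000 rad
Load 2 — uniform load w=-8 kN/m over full span:
  θ_2 = -w(L³-6Lx²+4x³)/(24EI) = -(-8)·(16³-6·16·(64/5)²+4·(64/5)³)/(24·200000) = -2112/390625 rad
Superposition: θ = Σ θ_i = -60599/12500000 rad ≈ -0.004848 rad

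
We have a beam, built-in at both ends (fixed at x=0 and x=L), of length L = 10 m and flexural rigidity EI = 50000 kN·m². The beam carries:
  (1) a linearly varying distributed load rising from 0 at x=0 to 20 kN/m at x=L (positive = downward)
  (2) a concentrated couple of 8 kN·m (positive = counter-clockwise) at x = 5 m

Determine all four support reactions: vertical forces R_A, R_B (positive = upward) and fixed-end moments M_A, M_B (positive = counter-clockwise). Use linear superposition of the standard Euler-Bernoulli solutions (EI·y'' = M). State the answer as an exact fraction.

R_A = 156/5 kN, M_A = 206/3 kN·m, R_B = 344/5 kN, M_B = -98 kN·m

Load 1 — triangular load w₀=20 kN/m (0→w₀ over full span):
  R_A = 3w₀L/20 = 3·20·10/20 = 30 kN
  M_A = w₀L²/30 = 20·10²/30 = 200/3 kN·m
  R_B = 7w₀L/20 = 7·20·10/20 = 70 kN
  M_B = -w₀L²/20 = -20·10²/20 = -100 kN·m
Load 2 — applied couple M₀=8 kN·m at a=5 m (b=L-a=5):
  R_A = 6M₀ab/L³ = 6·8·5·5/10³ = 6/5 kN
  M_A = M₀b(2a-b)/L² = 8·5·(2·5-5)/10² = 2 kN·m
  R_B = -6M₀ab/L³ = -6·8·5·5/10³ = -6/5 kN
  M_B = M₀a(2b-a)/L² = 8·5·(2·5-5)/10² = 2 kN·m
Superposition: R_A = 156/5 kN, M_A = 206/3 kN·m, R_B = 344/5 kN, M_B = -98 kN·m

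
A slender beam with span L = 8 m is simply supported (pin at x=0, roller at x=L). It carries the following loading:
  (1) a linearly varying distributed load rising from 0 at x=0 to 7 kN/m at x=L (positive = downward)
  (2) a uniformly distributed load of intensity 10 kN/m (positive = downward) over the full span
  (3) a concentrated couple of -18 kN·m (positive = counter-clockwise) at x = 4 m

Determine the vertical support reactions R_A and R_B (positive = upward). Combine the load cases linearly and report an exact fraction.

R_A = 565/12 kN, R_B = 731/12 kN

Load 1 — triangular load w₀=7 kN/m (0→w₀ over full span):
  R_A = w₀L/6 = 7·8/6 = 28/3 kN
  R_B = w₀L/3 = 7·8/3 = 56/3 kN
Load 2 — uniform load w=10 kN/m over full span:
  R_A = wL/2 = 10·8/2 = 40 kN
  R_B = wL/2 = 10·8/2 = 40 kN
Load 3 — applied couple M₀=-18 kN·m at a=4 m (b=L-a=4):
  R_A = M₀/L = (-18)/8 = -9/4 kN
  R_B = -M₀/L = -(-18)/8 = 9/4 kN
Superposition: R_A = 565/12 kN, R_B = 731/12 kN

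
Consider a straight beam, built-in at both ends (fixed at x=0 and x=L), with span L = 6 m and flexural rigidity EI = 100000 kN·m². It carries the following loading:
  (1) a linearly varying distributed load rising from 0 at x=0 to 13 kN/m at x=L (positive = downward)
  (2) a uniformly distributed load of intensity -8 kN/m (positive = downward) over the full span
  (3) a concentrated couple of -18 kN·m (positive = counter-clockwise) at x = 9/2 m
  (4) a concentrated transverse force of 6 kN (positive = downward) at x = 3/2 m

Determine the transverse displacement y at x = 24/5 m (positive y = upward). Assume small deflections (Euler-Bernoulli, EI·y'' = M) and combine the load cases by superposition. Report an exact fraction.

y(24/5) = 431541/12500000000 m

Load 1 — triangular load w₀=13 kN/m (0→w₀ over full span):
  y_1 = -w₀x²(L-x)²(x+2L)/(120LEI) = -13·(24/5)²·(6-(24/5))²·((24/5)+2·6)/(120·6·100000) = -4914/48828125 m
Load 2 — uniform load w=-8 kN/m over full span:
  y_2 = -wx²(L-x)²/(24EI) = -(-8)·(24/5)²·(6-(24/5))²/(24·100000) = 216/1953125 m
Load 3 — applied couple M₀=-18 kN·m at a=9/2 m (b=L-a=3/2):
  y_3 = (R_Ax³/6 - M_Ax²/2 - M₀(x-a)²/2)/EI  [x>a] with R_A=-27/8, M_A=-45/8 = ((-27/8)·(24/5)³/6 - (-45/8)·(24/5)²/2 - (-18)·((24/5)-(9/2))²/2)/100000 = 1701/50000000 m
Load 4 — point force P=6 kN at a=3/2 m (b=L-a=9/2):
  y_4 = -Pa²(L-x)²(3bL-(3b+a)(L-x))/(6L³EI)  [x>a] = -6·(3/2)²·(6-(24/5))²·(3·(9/2)·6-(3·(9/2)+(3/2))·(6-(24/5)))/(6·6³·100000) = -189/20000000 m
Superposition: y = Σ y_i = 431541/12500000000 m ≈ 0.000035 m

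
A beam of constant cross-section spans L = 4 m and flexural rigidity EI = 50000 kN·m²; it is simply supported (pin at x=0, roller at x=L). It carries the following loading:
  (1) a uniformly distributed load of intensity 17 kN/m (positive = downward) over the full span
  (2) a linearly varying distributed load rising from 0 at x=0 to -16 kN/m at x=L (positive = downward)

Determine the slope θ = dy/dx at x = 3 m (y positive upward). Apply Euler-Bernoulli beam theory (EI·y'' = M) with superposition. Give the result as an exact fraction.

θ(3) = 373/1125000 rad

Load 1 — uniform load w=17 kN/m over full span:
  θ_1 = -w(L³-6Lx²+4x³)/(24EI) = -17·(4³-6·4·3²+4·3³)/(24·50000) = 187/300000 rad
Load 2 — triangular load w₀=-16 kN/m (0→w₀ over full span):
  θ_2 = -w₀(7L⁴-30L²x²+15x⁴)/(360LEI) = -(-16)·(7·4⁴-30·4²·3²+15·3⁴)/(360·4·50000) = -1313/4500000 rad
Superposition: θ = Σ θ_i = 373/1125000 rad ≈ 0.000332 rad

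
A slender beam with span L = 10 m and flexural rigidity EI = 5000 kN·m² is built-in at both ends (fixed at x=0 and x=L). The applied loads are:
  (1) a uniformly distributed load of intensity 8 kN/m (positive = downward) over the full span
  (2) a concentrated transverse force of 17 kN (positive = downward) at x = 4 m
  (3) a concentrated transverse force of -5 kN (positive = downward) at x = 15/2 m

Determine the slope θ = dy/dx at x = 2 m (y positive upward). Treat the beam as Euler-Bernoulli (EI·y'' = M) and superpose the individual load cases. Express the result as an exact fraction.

θ(2) = -87803/5000000 rad

Load 1 — uniform load w=8 kN/m over full span:
  θ_1 = -wx(L-x)(L-2x)/(12EI) = -8·2·(10-2)·(10-2·2)/(12·5000) = -8/625 rad
Load 2 — point force P=17 kN at a=4 m (b=L-a=6):
  θ_2 = -Pb²x(2aL-(3a+b)x)/(2L³EI)  [x≤a] = -17·6²·2·(2·4·10-(3·4+6)·2)/(2·10³·5000) = -1683/312500 rad
Load 3 — point force P=-5 kN at a=15/2 m (b=L-a=5/2):
  θ_3 = -Pb²x(2aL-(3a+b)x)/(2L³EI)  [x≤a] = -(-5)·(5/2)²·2·(2·(15/2)·10-(3·(15/2)+(5/2))·2)/(2·10³·5000) = 1/1600 rad
Superposition: θ = Σ θ_i = -87803/5000000 rad ≈ -0.017561 rad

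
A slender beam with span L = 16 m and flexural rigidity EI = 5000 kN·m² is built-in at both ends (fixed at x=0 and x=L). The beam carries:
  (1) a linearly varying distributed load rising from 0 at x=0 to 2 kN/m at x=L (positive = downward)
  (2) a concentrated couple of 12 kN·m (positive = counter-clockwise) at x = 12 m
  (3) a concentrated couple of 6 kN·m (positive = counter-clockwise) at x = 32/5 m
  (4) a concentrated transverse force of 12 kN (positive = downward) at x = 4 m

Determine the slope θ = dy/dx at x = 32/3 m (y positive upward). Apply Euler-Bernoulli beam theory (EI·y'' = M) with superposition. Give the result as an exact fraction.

Load 1 — triangular load w₀=2 kN/m (0→w₀ over full span):
  θ_1 = -w₀(2x(L-x)(L-2x)(x+2L)+x²(L-x)²)/(120LEI) = -2·(2·(32/3)·(16-(32/3))·(16-2·(32/3))·((32/3)+2·16)+(32/3)²·(16-(32/3))²)/(120·16·5000) = 3584/759375 rad
Load 2 — applied couple M₀=12 kN·m at a=12 m (b=L-a=4):
  θ_2 = (R_Ax²/2 - M_Ax)/EI  [x≤a] with R_A=27/32, M_A=15/4 = ((27/32)·(32/3)²/2 - (15/4)·(32/3))/5000 = 1/625 rad
Load 3 — applied couple M₀=6 kN·m at a=32/5 m (b=L-a=48/5):
  θ_3 = (R_Ax²/2 - M_Ax - M₀(x-a))/EI  [x>a] with R_A=27/50, M_A=18/25 = ((27/50)·(32/3)²/2 - (18/25)·(32/3) - 6·((32/3)-(32/5)))/5000 = -8/15625 rad
Load 4 — point force P=12 kN at a=4 m (b=L-a=12):
  θ_4 = Pa²(L-x)(2bL-(3b+a)(L-x))/(2L³EI)  [x>a] = 12·4²·(16-(32/3))·(2·12·16-(3·12+4)·(16-(32/3)))/(2·16³·5000) = 8/1875 rad
Superposition: θ = Σ θ_i = 38251/3796875 rad ≈ 0.010074 rad

θ(32/3) = 38251/3796875 rad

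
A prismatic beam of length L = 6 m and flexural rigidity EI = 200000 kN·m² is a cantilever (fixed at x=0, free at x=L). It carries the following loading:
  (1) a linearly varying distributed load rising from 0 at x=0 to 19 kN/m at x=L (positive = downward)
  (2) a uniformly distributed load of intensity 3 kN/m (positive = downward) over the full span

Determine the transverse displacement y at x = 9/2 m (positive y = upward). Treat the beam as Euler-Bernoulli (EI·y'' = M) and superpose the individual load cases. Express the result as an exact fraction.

Load 1 — triangular load w₀=19 kN/m (0→w₀ over full span):
  y_1 = (w₀Lx³/12-w₀L²x²/6-w₀x⁵/(120L))/EI = (19·6·(9/2)³/12-19·6²·(9/2)²/6-19·(9/2)⁵/(120·6))/200000 = -3818259/512000000 m
Load 2 — uniform load w=3 kN/m over full span:
  y_2 = -wx²(x²-4Lx+6L²)/(24EI) = -3·(9/2)²·((9/2)²-4·6·(9/2)+6·6²)/(24·200000) = -41553/25600000 m
Superposition: y = Σ y_i = -4649319/512000000 m ≈ -0.009081 m

y(9/2) = -4649319/512000000 m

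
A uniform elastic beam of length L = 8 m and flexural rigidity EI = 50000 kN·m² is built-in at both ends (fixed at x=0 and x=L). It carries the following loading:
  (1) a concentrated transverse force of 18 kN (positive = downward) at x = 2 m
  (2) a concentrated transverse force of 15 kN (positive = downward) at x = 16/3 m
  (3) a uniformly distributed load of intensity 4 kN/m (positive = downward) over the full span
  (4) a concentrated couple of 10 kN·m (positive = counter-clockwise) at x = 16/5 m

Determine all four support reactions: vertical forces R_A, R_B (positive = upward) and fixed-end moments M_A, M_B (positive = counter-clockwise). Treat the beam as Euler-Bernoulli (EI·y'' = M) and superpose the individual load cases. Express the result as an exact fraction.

Load 1 — point force P=18 kN at a=2 m (b=L-a=6):
  R_A = Pb²(3a+b)/L³ = 18·6²·(3·2+6)/8³ = 243/16 kN
  M_A = Pab²/L² = 18·2·6²/8² = 81/4 kN·m
  R_B = Pa²(a+3b)/L³ = 18·2²·(2+3·6)/8³ = 45/16 kN
  M_B = -Pa²b/L² = -18·2²·6/8² = -27/4 kN·m
Load 2 — point force P=15 kN at a=16/3 m (b=L-a=8/3):
  R_A = Pb²(3a+b)/L³ = 15·(8/3)²·(3·(16/3)+(8/3))/8³ = 35/9 kN
  M_A = Pab²/L² = 15·(16/3)·(8/3)²/8² = 80/9 kN·m
  R_B = Pa²(a+3b)/L³ = 15·(16/3)²·((16/3)+3·(8/3))/8³ = 100/9 kN
  M_B = -Pa²b/L² = -15·(16/3)²·(8/3)/8² = -160/9 kN·m
Load 3 — uniform load w=4 kN/m over full span:
  R_A = wL/2 = 4·8/2 = 16 kN
  M_A = wL²/12 = 4·8²/12 = 64/3 kN·m
  R_B = wL/2 = 4·8/2 = 16 kN
  M_B = -wL²/12 = -4·8²/12 = -64/3 kN·m
Load 4 — applied couple M₀=10 kN·m at a=16/5 m (b=L-a=24/5):
  R_A = 6M₀ab/L³ = 6·10·(16/5)·(24/5)/8³ = 9/5 kN
  M_A = M₀b(2a-b)/L² = 10·(24/5)·(2·(16/5)-(24/5))/8² = 6/5 kN·m
  R_B = -6M₀ab/L³ = -6·10·(16/5)·(24/5)/8³ = -9/5 kN
  M_B = M₀a(2b-a)/L² = 10·(16/5)·(2·(24/5)-(16/5))/8² = 16/5 kN·m
Superposition: R_A = 26551/720 kN, M_A = 9301/180 kN·m, R_B = 20249/720 kN, M_B = -7679/180 kN·m

R_A = 26551/720 kN, M_A = 9301/180 kN·m, R_B = 20249/720 kN, M_B = -7679/180 kN·m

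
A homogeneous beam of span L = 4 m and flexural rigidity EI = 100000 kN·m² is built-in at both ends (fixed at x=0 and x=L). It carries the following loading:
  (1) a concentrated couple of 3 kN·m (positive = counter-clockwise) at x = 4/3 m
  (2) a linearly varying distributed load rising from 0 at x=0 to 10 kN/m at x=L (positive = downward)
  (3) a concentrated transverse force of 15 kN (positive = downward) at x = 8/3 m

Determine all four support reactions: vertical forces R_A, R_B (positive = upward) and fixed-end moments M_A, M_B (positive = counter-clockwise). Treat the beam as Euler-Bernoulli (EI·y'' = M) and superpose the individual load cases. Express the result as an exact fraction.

R_A = 98/9 kN, M_A = 88/9 kN·m, R_B = 217/9 kN, M_B = -143/9 kN·m

Load 1 — applied couple M₀=3 kN·m at a=4/3 m (b=L-a=8/3):
  R_A = 6M₀ab/L³ = 6·3·(4/3)·(8/3)/4³ = 1 kN
  M_A = M₀b(2a-b)/L² = 3·(8/3)·(2·(4/3)-(8/3))/4² = 0 kN·m
  R_B = -6M₀ab/L³ = -6·3·(4/3)·(8/3)/4³ = -1 kN
  M_B = M₀a(2b-a)/L² = 3·(4/3)·(2·(8/3)-(4/3))/4² = 1 kN·m
Load 2 — triangular load w₀=10 kN/m (0→w₀ over full span):
  R_A = 3w₀L/20 = 3·10·4/20 = 6 kN
  M_A = w₀L²/30 = 10·4²/30 = 16/3 kN·m
  R_B = 7w₀L/20 = 7·10·4/20 = 14 kN
  M_B = -w₀L²/20 = -10·4²/20 = -8 kN·m
Load 3 — point force P=15 kN at a=8/3 m (b=L-a=4/3):
  R_A = Pb²(3a+b)/L³ = 15·(4/3)²·(3·(8/3)+(4/3))/4³ = 35/9 kN
  M_A = Pab²/L² = 15·(8/3)·(4/3)²/4² = 40/9 kN·m
  R_B = Pa²(a+3b)/L³ = 15·(8/3)²·((8/3)+3·(4/3))/4³ = 100/9 kN
  M_B = -Pa²b/L² = -15·(8/3)²·(4/3)/4² = -80/9 kN·m
Superposition: R_A = 98/9 kN, M_A = 88/9 kN·m, R_B = 217/9 kN, M_B = -143/9 kN·m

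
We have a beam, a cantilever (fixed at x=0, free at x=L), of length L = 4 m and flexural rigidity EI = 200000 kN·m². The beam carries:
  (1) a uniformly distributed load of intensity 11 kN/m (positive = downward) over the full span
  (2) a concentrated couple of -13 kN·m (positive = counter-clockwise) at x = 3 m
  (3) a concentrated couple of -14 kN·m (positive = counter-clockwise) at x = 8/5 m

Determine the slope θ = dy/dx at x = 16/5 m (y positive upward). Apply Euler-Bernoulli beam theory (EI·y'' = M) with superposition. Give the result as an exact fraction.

θ(16/5) = -66673/75000000 rad

Load 1 — uniform load w=11 kN/m over full span:
  θ_1 = -wx(x²-3Lx+3L²)/(6EI) = -11·(16/5)·((16/5)²-3·4·(16/5)+3·4²)/(6·200000) = -682/1171875 rad
Load 2 — applied couple M₀=-13 kN·m at a=3 m (b=L-a=1):
  θ_2 = M₀a/EI  [x>a] = (-13)·3/200000 = -39/200000 rad
Load 3 — applied couple M₀=-14 kN·m at a=8/5 m (b=L-a=12/5):
  θ_3 = M₀a/EI  [x>a] = (-14)·(8/5)/200000 = -7/62500 rad
Superposition: θ = Σ θ_i = -66673/75000000 rad ≈ -0.000889 rad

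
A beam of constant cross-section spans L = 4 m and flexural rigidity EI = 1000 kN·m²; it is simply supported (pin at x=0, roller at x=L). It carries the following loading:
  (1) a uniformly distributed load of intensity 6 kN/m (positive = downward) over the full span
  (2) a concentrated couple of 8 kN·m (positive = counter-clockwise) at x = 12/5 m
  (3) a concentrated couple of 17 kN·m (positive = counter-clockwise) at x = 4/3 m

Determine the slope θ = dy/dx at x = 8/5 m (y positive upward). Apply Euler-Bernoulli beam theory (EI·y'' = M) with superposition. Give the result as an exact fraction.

θ(8/5) = -149/562500 rad

Load 1 — uniform load w=6 kN/m over full span:
  θ_1 = -w(L³-6Lx²+4x³)/(24EI) = -6·(4³-6·4·(8/5)²+4·(8/5)³)/(24·1000) = -74/15625 rad
Load 2 — applied couple M₀=8 kN·m at a=12/5 m (b=L-a=8/5):
  θ_2 = (M₀x²/(2L)+C₁)/EI  [x≤a] with C₁=M₀(3b²-L²)/(6L)=-208/75 = (8·(8/5)²/(2·4)+(-208/75))/1000 = -2/9375 rad
Load 3 — applied couple M₀=17 kN·m at a=4/3 m (b=L-a=8/3):
  θ_3 = (M₀x²/(2L)-M₀(x-a)+C₁)/EI  [x>a] with C₁=M₀(3b²-L²)/(6L)=34/9 = (17·(8/5)²/(2·4)-17·((8/5)-(4/3))+(34/9))/1000 = 527/112500 rad
Superposition: θ = Σ θ_i = -149/562500 rad ≈ -0.000265 rad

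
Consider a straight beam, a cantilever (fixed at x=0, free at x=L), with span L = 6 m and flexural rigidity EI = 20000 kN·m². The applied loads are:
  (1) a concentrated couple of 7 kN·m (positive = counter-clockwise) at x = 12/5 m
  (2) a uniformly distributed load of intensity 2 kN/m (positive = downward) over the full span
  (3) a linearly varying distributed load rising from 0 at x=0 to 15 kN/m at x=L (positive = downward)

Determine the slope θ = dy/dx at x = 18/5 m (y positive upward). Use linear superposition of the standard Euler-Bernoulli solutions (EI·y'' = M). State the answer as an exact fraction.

θ(18/5) = -53061/2500000 rad

Load 1 — applied couple M₀=7 kN·m at a=12/5 m (b=L-a=18/5):
  θ_1 = M₀a/EI  [x>a] = 7·(12/5)/20000 = 21/25000 rad
Load 2 — uniform load w=2 kN/m over full span:
  θ_2 = -wx(x²-3Lx+3L²)/(6EI) = -2·(18/5)·((18/5)²-3·6·(18/5)+3·6²)/(6·20000) = -1053/312500 rad
Load 3 — triangular load w₀=15 kN/m (0→w₀ over full span):
  θ_3 = (w₀Lx²/4-w₀L²x/3-w₀x⁴/(24L))/EI = (15·6·(18/5)²/4-15·6²·(18/5)/3-15·(18/5)⁴/(24·6))/20000 = -46737/2500000 rad
Superposition: θ = Σ θ_i = -53061/2500000 rad ≈ -0.021224 rad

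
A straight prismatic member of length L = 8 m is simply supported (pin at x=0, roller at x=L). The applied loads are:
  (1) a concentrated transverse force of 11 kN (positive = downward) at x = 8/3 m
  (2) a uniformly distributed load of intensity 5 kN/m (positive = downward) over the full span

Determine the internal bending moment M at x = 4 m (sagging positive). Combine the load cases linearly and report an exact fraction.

M(4) = 164/3 kN·m

Load 1 — point force P=11 kN at a=8/3 m (b=L-a=16/3):
  M_1 = Pa(L-x)/L  [x>a] = 11·(8/3)·(8-4)/8 = 44/3 kN·m
Load 2 — uniform load w=5 kN/m over full span:
  M_2 = wx(L-x)/2 = 5·4·(8-4)/2 = 40 kN·m
Superposition: M = Σ M_i = 164/3 kN·m ≈ 54.666667 kN·m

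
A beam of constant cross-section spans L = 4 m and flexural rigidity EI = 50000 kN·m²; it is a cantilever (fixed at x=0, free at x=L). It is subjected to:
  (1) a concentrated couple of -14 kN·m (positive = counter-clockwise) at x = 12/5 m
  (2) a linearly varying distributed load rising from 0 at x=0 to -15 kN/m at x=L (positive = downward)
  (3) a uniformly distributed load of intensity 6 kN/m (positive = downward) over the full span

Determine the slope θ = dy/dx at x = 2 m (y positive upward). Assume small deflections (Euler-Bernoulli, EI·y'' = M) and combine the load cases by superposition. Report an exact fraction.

θ(2) = 37/100000 rad

Load 1 — applied couple M₀=-14 kN·m at a=12/5 m (b=L-a=8/5):
  θ_1 = M₀x/EI  [x≤a] = (-14)·2/50000 = -7/12500 rad
Load 2 — triangular load w₀=-15 kN/m (0→w₀ over full span):
  θ_2 = (w₀Lx²/4-w₀L²x/3-w₀x⁴/(24L))/EI = ((-15)·4·2²/4-(-15)·4²·2/3-(-15)·2⁴/(24·4))/50000 = 41/20000 rad
Load 3 — uniform load w=6 kN/m over full span:
  θ_3 = -wx(x²-3Lx+3L²)/(6EI) = -6·2·(2²-3·4·2+3·4²)/(6·50000) = -7/6250 rad
Superposition: θ = Σ θ_i = 37/100000 rad ≈ 0.000370 rad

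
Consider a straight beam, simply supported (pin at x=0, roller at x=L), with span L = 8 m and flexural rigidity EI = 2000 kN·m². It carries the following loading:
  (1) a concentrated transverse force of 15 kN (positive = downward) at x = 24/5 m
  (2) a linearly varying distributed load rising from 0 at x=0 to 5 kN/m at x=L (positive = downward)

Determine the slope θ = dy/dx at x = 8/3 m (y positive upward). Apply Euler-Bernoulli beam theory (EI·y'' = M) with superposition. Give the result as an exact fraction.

Load 1 — point force P=15 kN at a=24/5 m (b=L-a=16/5):
  θ_1 = -Pb(L²-b²-3x²)/(6LEI)  [x≤a] = -15·(16/5)·(8²-(16/5)²-3·(8/3)²)/(6·8·2000) = -152/9375 rad
Load 2 — triangular load w₀=5 kN/m (0→w₀ over full span):
  θ_2 = -w₀(7L⁴-30L²x²+15x⁴)/(360LEI) = -5·(7·8⁴-30·8²·(8/3)²+15·(8/3)⁴)/(360·8·2000) = -416/30375 rad
Superposition: θ = Σ θ_i = -22712/759375 rad ≈ -0.029909 rad

θ(8/3) = -22712/759375 rad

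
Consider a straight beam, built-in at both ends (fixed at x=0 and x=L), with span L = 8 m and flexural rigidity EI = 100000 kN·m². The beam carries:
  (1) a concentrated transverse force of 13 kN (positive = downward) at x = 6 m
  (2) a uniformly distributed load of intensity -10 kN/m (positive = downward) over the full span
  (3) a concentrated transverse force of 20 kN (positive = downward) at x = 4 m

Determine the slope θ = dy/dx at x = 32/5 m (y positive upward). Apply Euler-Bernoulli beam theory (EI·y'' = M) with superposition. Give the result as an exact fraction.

θ(32/5) = -31/250000 rad

Load 1 — point force P=13 kN at a=6 m (b=L-a=2):
  θ_1 = Pa²(L-x)(2bL-(3b+a)(L-x))/(2L³EI)  [x>a] = 13·6²·(8-(32/5))·(2·2·8-(3·2+6)·(8-(32/5)))/(2·8³·100000) = 117/1250000 rad
Load 2 — uniform load w=-10 kN/m over full span:
  θ_2 = -wx(L-x)(L-2x)/(12EI) = -(-10)·(32/5)·(8-(32/5))·(8-2·(32/5))/(12·100000) = -32/78125 rad
Load 3 — point force P=20 kN at a=4 m (b=L-a=4):
  θ_3 = Pa²(L-x)(2bL-(3b+a)(L-x))/(2L³EI)  [x>a] = 20·4²·(8-(32/5))·(2·4·8-(3·4+4)·(8-(32/5)))/(2·8³·100000) = 3/15625 rad
Superposition: θ = Σ θ_i = -31/250000 rad ≈ -0.000124 rad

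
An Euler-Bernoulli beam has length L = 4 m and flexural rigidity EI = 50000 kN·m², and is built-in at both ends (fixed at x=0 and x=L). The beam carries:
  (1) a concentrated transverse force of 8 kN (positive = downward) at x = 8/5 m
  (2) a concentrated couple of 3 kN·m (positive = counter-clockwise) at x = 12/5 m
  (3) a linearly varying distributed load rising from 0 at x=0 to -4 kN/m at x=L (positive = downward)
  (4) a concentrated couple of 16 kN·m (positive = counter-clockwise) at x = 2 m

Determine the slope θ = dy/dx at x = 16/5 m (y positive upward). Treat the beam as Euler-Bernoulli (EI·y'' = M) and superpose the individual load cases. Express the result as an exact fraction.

θ(16/5) = -1777/117187500 rad

Load 1 — point force P=8 kN at a=8/5 m (b=L-a=12/5):
  θ_1 = Pa²(L-x)(2bL-(3b+a)(L-x))/(2L³EI)  [x>a] = 8·(8/5)²·(4-(16/5))·(2·(12/5)·4-(3·(12/5)+(8/5))·(4-(16/5)))/(2·4³·50000) = 304/9765625 rad
Load 2 — applied couple M₀=3 kN·m at a=12/5 m (b=L-a=8/5):
  θ_2 = (R_Ax²/2 - M_Ax - M₀(x-a))/EI  [x>a] with R_A=27/25, M_A=24/25 = ((27/25)·(16/5)²/2 - (24/25)·(16/5) - 3·((16/5)-(12/5)))/50000 = 9/7812500 rad
Load 3 — triangular load w₀=-4 kN/m (0→w₀ over full span):
  θ_3 = -w₀(2x(L-x)(L-2x)(x+2L)+x²(L-x)²)/(120LEI) = -(-4)·(2·(16/5)·(4-(16/5))·(4-2·(16/5))·((16/5)+2·4)+(16/5)²·(4-(16/5))²)/(120·4·50000) = -128/5859375 rad
Load 4 — applied couple M₀=16 kN·m at a=2 m (b=L-a=2):
  θ_4 = (R_Ax²/2 - M_Ax - M₀(x-a))/EI  [x>a] with R_A=6, M_A=4 = (6·(16/5)²/2 - 4·(16/5) - 16·((16/5)-2))/50000 = -2/78125 rad
Superposition: θ = Σ θ_i = -1777/117187500 rad ≈ -0.000015 rad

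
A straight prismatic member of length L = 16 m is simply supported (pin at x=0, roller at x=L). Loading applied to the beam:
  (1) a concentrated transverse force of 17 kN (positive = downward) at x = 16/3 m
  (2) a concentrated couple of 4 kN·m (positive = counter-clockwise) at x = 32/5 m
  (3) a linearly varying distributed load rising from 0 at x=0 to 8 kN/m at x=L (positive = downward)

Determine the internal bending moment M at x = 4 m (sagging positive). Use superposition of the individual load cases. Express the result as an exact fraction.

M(4) = 379/3 kN·m

Load 1 — point force P=17 kN at a=16/3 m (b=L-a=32/3):
  M_1 = Pbx/L  [x≤a] = 17·(32/3)·4/16 = 136/3 kN·m
Load 2 — applied couple M₀=4 kN·m at a=32/5 m (b=L-a=48/5):
  M_2 = M₀x/L  [x≤a] = 4·4/16 = 1 kN·m
Load 3 — triangular load w₀=8 kN/m (0→w₀ over full span):
  M_3 = w₀Lx/6 - w₀x³/(6L) = 8·16·4/6 - 8·4³/(6·16) = 80 kN·m
Superposition: M = Σ M_i = 379/3 kN·m ≈ 126.333333 kN·m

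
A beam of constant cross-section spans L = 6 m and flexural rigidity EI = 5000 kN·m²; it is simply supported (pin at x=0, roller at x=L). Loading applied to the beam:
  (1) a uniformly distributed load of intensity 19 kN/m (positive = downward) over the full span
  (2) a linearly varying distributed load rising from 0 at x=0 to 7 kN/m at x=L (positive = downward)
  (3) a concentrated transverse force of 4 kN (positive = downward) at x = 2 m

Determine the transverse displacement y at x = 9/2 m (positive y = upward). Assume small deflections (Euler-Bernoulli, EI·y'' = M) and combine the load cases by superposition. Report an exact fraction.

y(9/2) = -433597/7680000 m

Load 1 — uniform load w=19 kN/m over full span:
  y_1 = -wx(L³-2Lx²+x³)/(24EI) = -19·(9/2)·(6³-2·6·(9/2)²+(9/2)³)/(24·5000) = -29241/640000 m
Load 2 — triangular load w₀=7 kN/m (0→w₀ over full span):
  y_2 = -w₀x(7L⁴-10L²x²+3x⁴)/(360LEI) = -7·(9/2)·(7·6⁴-10·6²·(9/2)²+3·(9/2)⁴)/(360·6·5000) = -22491/2560000 m
Load 3 — point force P=4 kN at a=2 m (b=L-a=4):
  y_3 = -Pa(L-x)(2Lx-a²-x²)/(6LEI)  [x>a] = -4·2·(6-(9/2))·(2·6·(9/2)-2²-(9/2)²)/(6·6·5000) = -119/60000 m
Superposition: y = Σ y_i = -433597/7680000 m ≈ -0.056458 m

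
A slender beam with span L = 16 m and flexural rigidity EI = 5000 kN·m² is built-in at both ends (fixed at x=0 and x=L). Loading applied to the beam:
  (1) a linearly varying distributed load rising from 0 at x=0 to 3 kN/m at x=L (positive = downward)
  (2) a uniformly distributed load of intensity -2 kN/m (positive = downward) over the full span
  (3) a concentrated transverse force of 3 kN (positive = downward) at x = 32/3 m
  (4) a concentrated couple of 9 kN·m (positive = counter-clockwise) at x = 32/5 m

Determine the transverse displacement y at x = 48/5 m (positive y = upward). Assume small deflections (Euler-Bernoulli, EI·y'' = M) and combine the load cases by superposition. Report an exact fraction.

y(48/5) = 85248/9765625 m

Load 1 — triangular load w₀=3 kN/m (0→w₀ over full span):
  y_1 = -w₀x²(L-x)²(x+2L)/(120LEI) = -3·(48/5)²·(16-(48/5))²·((48/5)+2·16)/(120·16·5000) = -479232/9765625 m
Load 2 — uniform load w=-2 kN/m over full span:
  y_2 = -wx²(L-x)²/(24EI) = -(-2)·(48/5)²·(16-(48/5))²/(24·5000) = 24576/390625 m
Load 3 — point force P=3 kN at a=32/3 m (b=L-a=16/3):
  y_3 = -Pb²x²(3aL-(3a+b)x)/(6L³EI)  [x≤a] = -3·(16/3)²·(48/5)²·(3·(32/3)·16-(3·(32/3)+(16/3))·(48/5))/(6·16³·5000) = -768/78125 m
Load 4 — applied couple M₀=9 kN·m at a=32/5 m (b=L-a=48/5):
  y_4 = (R_Ax³/6 - M_Ax²/2 - M₀(x-a)²/2)/EI  [x>a] with R_A=81/100, M_A=27/25 = ((81/100)·(48/5)³/6 - (27/25)·(48/5)²/2 - 9·((48/5)-(32/5))²/2)/5000 = 9216/1953125 m
Superposition: y = Σ y_i = 85248/9765625 m ≈ 0.008729 m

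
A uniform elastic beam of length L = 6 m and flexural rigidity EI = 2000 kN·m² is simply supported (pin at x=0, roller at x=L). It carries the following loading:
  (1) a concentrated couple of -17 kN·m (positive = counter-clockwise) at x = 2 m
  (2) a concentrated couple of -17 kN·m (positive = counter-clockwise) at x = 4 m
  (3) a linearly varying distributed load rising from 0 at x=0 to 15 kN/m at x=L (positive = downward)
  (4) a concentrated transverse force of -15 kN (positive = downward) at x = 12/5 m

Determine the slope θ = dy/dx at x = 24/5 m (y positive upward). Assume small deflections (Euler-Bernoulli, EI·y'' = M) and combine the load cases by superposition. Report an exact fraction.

θ(24/5) = 5657/375000 rad

Load 1 — applied couple M₀=-17 kN·m at a=2 m (b=L-a=4):
  θ_1 = (M₀x²/(2L)-M₀(x-a)+C₁)/EI  [x>a] with C₁=M₀(3b²-L²)/(6L)=-17/3 = ((-17)·(24/5)²/(2·6)-(-17)·((24/5)-2)+(-17/3))/2000 = 697/150000 rad
Load 2 — applied couple M₀=-17 kN·m at a=4 m (b=L-a=2):
  θ_2 = (M₀x²/(2L)-M₀(x-a)+C₁)/EI  [x>a] with C₁=M₀(3b²-L²)/(6L)=34/3 = ((-17)·(24/5)²/(2·6)-(-17)·((24/5)-4)+(34/3))/2000 = -289/75000 rad
Load 3 — triangular load w₀=15 kN/m (0→w₀ over full span):
  θ_3 = -w₀(7L⁴-30L²x²+15x⁴)/(360LEI) = -15·(7·6⁴-30·6²·(24/5)²+15·(24/5)⁴)/(360·6·2000) = 6813/250000 rad
Load 4 — point force P=-15 kN at a=12/5 m (b=L-a=18/5):
  θ_4 = -Pa(2L²-6Lx+3x²+a²)/(6LEI)  [x>a] = -(-15)·(12/5)·(2·6²-6·6·(24/5)+3·(24/5)²+(12/5)²)/(6·6·2000) = -81/6250 rad
Superposition: θ = Σ θ_i = 5657/375000 rad ≈ 0.015085 rad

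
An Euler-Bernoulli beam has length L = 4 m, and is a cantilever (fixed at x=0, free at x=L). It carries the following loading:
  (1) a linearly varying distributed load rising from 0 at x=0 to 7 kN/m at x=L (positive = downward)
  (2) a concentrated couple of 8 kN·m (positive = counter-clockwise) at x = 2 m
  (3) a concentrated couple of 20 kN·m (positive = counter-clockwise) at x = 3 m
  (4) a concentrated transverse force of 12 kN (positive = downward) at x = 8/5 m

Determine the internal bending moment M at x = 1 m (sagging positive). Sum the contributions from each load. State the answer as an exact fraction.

M(1) = -113/40 kN·m

Load 1 — triangular load w₀=7 kN/m (0→w₀ over full span):
  M_1 = w₀Lx/2 - w₀L²/3 - w₀x³/(6L) = 7·4·1/2 - 7·4²/3 - 7·1³/(6·4) = -189/8 kN·m
Load 2 — applied couple M₀=8 kN·m at a=2 m (b=L-a=2):
  M_2 = M₀  [x≤a] = 8 = 8 kN·m
Load 3 — applied couple M₀=20 kN·m at a=3 m (b=L-a=1):
  M_3 = M₀  [x≤a] = 20 = 20 kN·m
Load 4 — point force P=12 kN at a=8/5 m (b=L-a=12/5):
  M_4 = -P(a-x)  [x≤a] = -12·((8/5)-1) = -36/5 kN·m
Superposition: M = Σ M_i = -113/40 kN·m ≈ -2.825000 kN·m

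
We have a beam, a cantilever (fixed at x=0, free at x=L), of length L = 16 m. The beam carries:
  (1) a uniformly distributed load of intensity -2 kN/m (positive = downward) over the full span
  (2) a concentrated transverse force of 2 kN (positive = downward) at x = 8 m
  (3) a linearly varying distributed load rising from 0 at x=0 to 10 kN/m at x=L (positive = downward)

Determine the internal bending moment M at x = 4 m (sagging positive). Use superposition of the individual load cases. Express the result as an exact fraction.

M(4) = -404 kN·m

Load 1 — uniform load w=-2 kN/m over full span:
  M_1 = -w(L-x)²/2 = -(-2)·(16-4)²/2 = 144 kN·m
Load 2 — point force P=2 kN at a=8 m (b=L-a=8):
  M_2 = -P(a-x)  [x≤a] = -2·(8-4) = -8 kN·m
Load 3 — triangular load w₀=10 kN/m (0→w₀ over full span):
  M_3 = w₀Lx/2 - w₀L²/3 - w₀x³/(6L) = 10·16·4/2 - 10·16²/3 - 10·4³/(6·16) = -540 kN·m
Superposition: M = Σ M_i = -404 kN·m ≈ -404.000000 kN·m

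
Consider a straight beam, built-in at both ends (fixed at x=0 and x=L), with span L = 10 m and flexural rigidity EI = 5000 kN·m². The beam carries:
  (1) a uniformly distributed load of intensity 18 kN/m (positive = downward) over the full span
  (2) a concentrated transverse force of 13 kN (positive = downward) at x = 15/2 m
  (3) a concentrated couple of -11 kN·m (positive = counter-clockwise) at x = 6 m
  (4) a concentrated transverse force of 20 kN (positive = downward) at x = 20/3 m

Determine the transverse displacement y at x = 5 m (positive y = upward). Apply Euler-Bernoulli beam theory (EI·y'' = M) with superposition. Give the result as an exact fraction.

y(5) = -737119/6480000 m

Load 1 — uniform load w=18 kN/m over full span:
  y_1 = -wx²(L-x)²/(24EI) = -18·5²·(10-5)²/(24·5000) = -3/32 m
Load 2 — point force P=13 kN at a=15/2 m (b=L-a=5/2):
  y_2 = -Pb²x²(3aL-(3a+b)x)/(6L³EI)  [x≤a] = -13·(5/2)²·5²·(3·(15/2)·10-(3·(15/2)+(5/2))·5)/(6·10³·5000) = -13/1920 m
Load 3 — applied couple M₀=-11 kN·m at a=6 m (b=L-a=4):
  y_3 = (R_Ax³/6 - M_Ax²/2)/EI  [x≤a] with R_A=-198/125, M_A=-88/25 = ((-198/125)·5³/6 - (-88/25)·5²/2)/5000 = 11/5000 m
Load 4 — point force P=20 kN at a=20/3 m (b=L-a=10/3):
  y_4 = -Pb²x²(3aL-(3a+b)x)/(6L³EI)  [x≤a] = -20·(10/3)²·5²·(3·(20/3)·10-(3·(20/3)+(10/3))·5)/(6·10³·5000) = -5/324 m
Superposition: y = Σ y_i = -737119/6480000 m ≈ -0.113753 m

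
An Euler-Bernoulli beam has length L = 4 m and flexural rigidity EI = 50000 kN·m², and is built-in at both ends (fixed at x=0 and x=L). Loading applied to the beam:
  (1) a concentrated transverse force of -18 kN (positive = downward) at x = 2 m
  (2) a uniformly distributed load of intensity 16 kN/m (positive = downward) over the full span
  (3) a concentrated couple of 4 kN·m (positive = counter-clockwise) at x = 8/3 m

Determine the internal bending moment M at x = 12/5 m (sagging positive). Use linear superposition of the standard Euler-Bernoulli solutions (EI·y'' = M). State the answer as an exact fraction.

Load 1 — point force P=-18 kN at a=2 m (b=L-a=2):
  M_1 = Pa²(a+3b)(L-x)/L³ - Pa²b/L²  [x>a] = (-18)·2²·(2+3·2)·(4-(12/5))/4³ - (-18)·2²·2/4² = -27/5 kN·m
Load 2 — uniform load w=16 kN/m over full span:
  M_2 = wLx/2 - wL²/12 - wx²/2 = 16·4·(12/5)/2 - 16·4²/12 - 16·(12/5)²/2 = 704/75 kN·m
Load 3 — applied couple M₀=4 kN·m at a=8/3 m (b=L-a=4/3):
  M_3 = R_Ax - M_A  [x≤a] with R_A=4/3, M_A=4/3 = (4/3)·(12/5) - (4/3) = 28/15 kN·m
Superposition: M = Σ M_i = 439/75 kN·m ≈ 5.853333 kN·m

M(12/5) = 439/75 kN·m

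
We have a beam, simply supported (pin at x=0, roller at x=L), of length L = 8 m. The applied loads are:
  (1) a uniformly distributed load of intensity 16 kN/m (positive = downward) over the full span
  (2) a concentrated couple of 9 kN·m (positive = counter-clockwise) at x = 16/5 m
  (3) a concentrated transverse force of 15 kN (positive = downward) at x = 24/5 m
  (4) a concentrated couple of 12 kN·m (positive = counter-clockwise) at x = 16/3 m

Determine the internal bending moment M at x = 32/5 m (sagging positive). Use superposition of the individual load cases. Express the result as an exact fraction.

M(32/5) = 2303/25 kN·m

Load 1 — uniform load w=16 kN/m over full span:
  M_1 = wx(L-x)/2 = 16·(32/5)·(8-(32/5))/2 = 2048/25 kN·m
Load 2 — applied couple M₀=9 kN·m at a=16/5 m (b=L-a=24/5):
  M_2 = M₀x/L - M₀  [x>a] = 9·(32/5)/8 - 9 = -9/5 kN·m
Load 3 — point force P=15 kN at a=24/5 m (b=L-a=16/5):
  M_3 = Pa(L-x)/L  [x>a] = 15·(24/5)·(8-(32/5))/8 = 72/5 kN·m
Load 4 — applied couple M₀=12 kN·m at a=16/3 m (b=L-a=8/3):
  M_4 = M₀x/L - M₀  [x>a] = 12·(32/5)/8 - 12 = -12/5 kN·m
Superposition: M = Σ M_i = 2303/25 kN·m ≈ 92.120000 kN·m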